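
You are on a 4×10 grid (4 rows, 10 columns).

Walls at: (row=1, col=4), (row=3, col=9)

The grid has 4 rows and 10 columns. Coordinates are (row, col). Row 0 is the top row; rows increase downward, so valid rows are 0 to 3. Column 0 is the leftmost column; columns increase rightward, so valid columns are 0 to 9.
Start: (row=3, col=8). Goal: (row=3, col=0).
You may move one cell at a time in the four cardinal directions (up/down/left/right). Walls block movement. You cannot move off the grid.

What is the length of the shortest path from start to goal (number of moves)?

BFS from (row=3, col=8) until reaching (row=3, col=0):
  Distance 0: (row=3, col=8)
  Distance 1: (row=2, col=8), (row=3, col=7)
  Distance 2: (row=1, col=8), (row=2, col=7), (row=2, col=9), (row=3, col=6)
  Distance 3: (row=0, col=8), (row=1, col=7), (row=1, col=9), (row=2, col=6), (row=3, col=5)
  Distance 4: (row=0, col=7), (row=0, col=9), (row=1, col=6), (row=2, col=5), (row=3, col=4)
  Distance 5: (row=0, col=6), (row=1, col=5), (row=2, col=4), (row=3, col=3)
  Distance 6: (row=0, col=5), (row=2, col=3), (row=3, col=2)
  Distance 7: (row=0, col=4), (row=1, col=3), (row=2, col=2), (row=3, col=1)
  Distance 8: (row=0, col=3), (row=1, col=2), (row=2, col=1), (row=3, col=0)  <- goal reached here
One shortest path (8 moves): (row=3, col=8) -> (row=3, col=7) -> (row=3, col=6) -> (row=3, col=5) -> (row=3, col=4) -> (row=3, col=3) -> (row=3, col=2) -> (row=3, col=1) -> (row=3, col=0)

Answer: Shortest path length: 8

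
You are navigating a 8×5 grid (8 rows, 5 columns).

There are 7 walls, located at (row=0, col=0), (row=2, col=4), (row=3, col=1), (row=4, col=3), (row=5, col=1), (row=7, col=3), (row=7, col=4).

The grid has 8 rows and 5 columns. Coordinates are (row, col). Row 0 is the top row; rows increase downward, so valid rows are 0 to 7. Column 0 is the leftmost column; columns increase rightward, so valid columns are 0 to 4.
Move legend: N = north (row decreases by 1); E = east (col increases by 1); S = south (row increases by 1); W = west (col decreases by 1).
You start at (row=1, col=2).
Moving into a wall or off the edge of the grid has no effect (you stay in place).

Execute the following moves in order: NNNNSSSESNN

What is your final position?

Answer: Final position: (row=1, col=3)

Derivation:
Start: (row=1, col=2)
  N (north): (row=1, col=2) -> (row=0, col=2)
  [×3]N (north): blocked, stay at (row=0, col=2)
  S (south): (row=0, col=2) -> (row=1, col=2)
  S (south): (row=1, col=2) -> (row=2, col=2)
  S (south): (row=2, col=2) -> (row=3, col=2)
  E (east): (row=3, col=2) -> (row=3, col=3)
  S (south): blocked, stay at (row=3, col=3)
  N (north): (row=3, col=3) -> (row=2, col=3)
  N (north): (row=2, col=3) -> (row=1, col=3)
Final: (row=1, col=3)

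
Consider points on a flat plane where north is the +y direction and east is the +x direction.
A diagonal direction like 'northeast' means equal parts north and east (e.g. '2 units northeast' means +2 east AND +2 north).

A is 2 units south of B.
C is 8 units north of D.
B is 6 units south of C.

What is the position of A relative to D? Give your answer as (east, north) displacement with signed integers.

Place D at the origin (east=0, north=0).
  C is 8 units north of D: delta (east=+0, north=+8); C at (east=0, north=8).
  B is 6 units south of C: delta (east=+0, north=-6); B at (east=0, north=2).
  A is 2 units south of B: delta (east=+0, north=-2); A at (east=0, north=0).
Therefore A relative to D: (east=0, north=0).

Answer: A is at (east=0, north=0) relative to D.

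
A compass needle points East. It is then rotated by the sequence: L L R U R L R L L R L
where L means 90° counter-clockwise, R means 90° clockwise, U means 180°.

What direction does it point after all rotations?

Start: East
  L (left (90° counter-clockwise)) -> North
  L (left (90° counter-clockwise)) -> West
  R (right (90° clockwise)) -> North
  U (U-turn (180°)) -> South
  R (right (90° clockwise)) -> West
  L (left (90° counter-clockwise)) -> South
  R (right (90° clockwise)) -> West
  L (left (90° counter-clockwise)) -> South
  L (left (90° counter-clockwise)) -> East
  R (right (90° clockwise)) -> South
  L (left (90° counter-clockwise)) -> East
Final: East

Answer: Final heading: East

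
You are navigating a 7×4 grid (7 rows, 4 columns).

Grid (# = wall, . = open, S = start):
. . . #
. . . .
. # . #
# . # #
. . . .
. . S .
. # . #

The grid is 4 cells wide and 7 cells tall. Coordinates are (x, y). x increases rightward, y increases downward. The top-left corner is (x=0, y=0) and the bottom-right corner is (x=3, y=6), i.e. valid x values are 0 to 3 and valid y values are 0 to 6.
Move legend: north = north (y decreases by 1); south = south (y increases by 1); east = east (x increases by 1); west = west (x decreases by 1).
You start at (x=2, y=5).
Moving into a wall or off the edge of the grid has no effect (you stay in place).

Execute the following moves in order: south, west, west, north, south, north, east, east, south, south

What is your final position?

Start: (x=2, y=5)
  south (south): (x=2, y=5) -> (x=2, y=6)
  west (west): blocked, stay at (x=2, y=6)
  west (west): blocked, stay at (x=2, y=6)
  north (north): (x=2, y=6) -> (x=2, y=5)
  south (south): (x=2, y=5) -> (x=2, y=6)
  north (north): (x=2, y=6) -> (x=2, y=5)
  east (east): (x=2, y=5) -> (x=3, y=5)
  east (east): blocked, stay at (x=3, y=5)
  south (south): blocked, stay at (x=3, y=5)
  south (south): blocked, stay at (x=3, y=5)
Final: (x=3, y=5)

Answer: Final position: (x=3, y=5)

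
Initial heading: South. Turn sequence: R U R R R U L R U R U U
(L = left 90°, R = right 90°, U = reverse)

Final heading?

Start: South
  R (right (90° clockwise)) -> West
  U (U-turn (180°)) -> East
  R (right (90° clockwise)) -> South
  R (right (90° clockwise)) -> West
  R (right (90° clockwise)) -> North
  U (U-turn (180°)) -> South
  L (left (90° counter-clockwise)) -> East
  R (right (90° clockwise)) -> South
  U (U-turn (180°)) -> North
  R (right (90° clockwise)) -> East
  U (U-turn (180°)) -> West
  U (U-turn (180°)) -> East
Final: East

Answer: Final heading: East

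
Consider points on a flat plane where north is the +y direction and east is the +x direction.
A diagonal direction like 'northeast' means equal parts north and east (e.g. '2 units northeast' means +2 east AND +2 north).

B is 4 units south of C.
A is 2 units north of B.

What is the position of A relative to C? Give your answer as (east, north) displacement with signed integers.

Place C at the origin (east=0, north=0).
  B is 4 units south of C: delta (east=+0, north=-4); B at (east=0, north=-4).
  A is 2 units north of B: delta (east=+0, north=+2); A at (east=0, north=-2).
Therefore A relative to C: (east=0, north=-2).

Answer: A is at (east=0, north=-2) relative to C.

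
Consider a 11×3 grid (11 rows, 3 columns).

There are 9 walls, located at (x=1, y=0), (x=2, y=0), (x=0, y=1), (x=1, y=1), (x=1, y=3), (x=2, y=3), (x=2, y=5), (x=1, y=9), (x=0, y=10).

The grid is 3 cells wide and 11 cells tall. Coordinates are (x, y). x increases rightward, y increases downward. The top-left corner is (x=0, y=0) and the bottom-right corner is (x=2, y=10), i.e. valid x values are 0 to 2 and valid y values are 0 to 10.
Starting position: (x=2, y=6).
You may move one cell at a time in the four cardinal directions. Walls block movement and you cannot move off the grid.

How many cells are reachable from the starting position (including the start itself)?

BFS flood-fill from (x=2, y=6):
  Distance 0: (x=2, y=6)
  Distance 1: (x=1, y=6), (x=2, y=7)
  Distance 2: (x=1, y=5), (x=0, y=6), (x=1, y=7), (x=2, y=8)
  Distance 3: (x=1, y=4), (x=0, y=5), (x=0, y=7), (x=1, y=8), (x=2, y=9)
  Distance 4: (x=0, y=4), (x=2, y=4), (x=0, y=8), (x=2, y=10)
  Distance 5: (x=0, y=3), (x=0, y=9), (x=1, y=10)
  Distance 6: (x=0, y=2)
  Distance 7: (x=1, y=2)
  Distance 8: (x=2, y=2)
  Distance 9: (x=2, y=1)
Total reachable: 23 (grid has 24 open cells total)

Answer: Reachable cells: 23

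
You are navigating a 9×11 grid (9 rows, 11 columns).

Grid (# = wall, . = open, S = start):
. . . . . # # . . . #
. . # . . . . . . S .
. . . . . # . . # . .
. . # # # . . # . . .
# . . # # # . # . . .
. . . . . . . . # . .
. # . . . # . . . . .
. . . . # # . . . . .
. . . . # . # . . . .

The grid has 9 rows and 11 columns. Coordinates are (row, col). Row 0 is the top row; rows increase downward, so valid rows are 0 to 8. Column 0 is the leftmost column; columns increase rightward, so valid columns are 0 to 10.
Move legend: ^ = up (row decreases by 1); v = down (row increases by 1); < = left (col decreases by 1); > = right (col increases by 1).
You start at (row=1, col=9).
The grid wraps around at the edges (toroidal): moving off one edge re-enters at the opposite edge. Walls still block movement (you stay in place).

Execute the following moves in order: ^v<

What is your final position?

Start: (row=1, col=9)
  ^ (up): (row=1, col=9) -> (row=0, col=9)
  v (down): (row=0, col=9) -> (row=1, col=9)
  < (left): (row=1, col=9) -> (row=1, col=8)
Final: (row=1, col=8)

Answer: Final position: (row=1, col=8)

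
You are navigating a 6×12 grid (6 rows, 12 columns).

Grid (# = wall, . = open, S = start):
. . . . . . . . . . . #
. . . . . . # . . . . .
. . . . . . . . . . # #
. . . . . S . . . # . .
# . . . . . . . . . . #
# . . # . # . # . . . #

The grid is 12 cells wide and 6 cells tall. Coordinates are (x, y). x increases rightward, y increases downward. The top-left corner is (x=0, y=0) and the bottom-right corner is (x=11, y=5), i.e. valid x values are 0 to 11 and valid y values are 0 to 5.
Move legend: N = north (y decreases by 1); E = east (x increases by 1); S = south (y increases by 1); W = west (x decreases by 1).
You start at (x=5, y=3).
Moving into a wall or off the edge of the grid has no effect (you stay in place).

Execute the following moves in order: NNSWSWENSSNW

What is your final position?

Answer: Final position: (x=3, y=3)

Derivation:
Start: (x=5, y=3)
  N (north): (x=5, y=3) -> (x=5, y=2)
  N (north): (x=5, y=2) -> (x=5, y=1)
  S (south): (x=5, y=1) -> (x=5, y=2)
  W (west): (x=5, y=2) -> (x=4, y=2)
  S (south): (x=4, y=2) -> (x=4, y=3)
  W (west): (x=4, y=3) -> (x=3, y=3)
  E (east): (x=3, y=3) -> (x=4, y=3)
  N (north): (x=4, y=3) -> (x=4, y=2)
  S (south): (x=4, y=2) -> (x=4, y=3)
  S (south): (x=4, y=3) -> (x=4, y=4)
  N (north): (x=4, y=4) -> (x=4, y=3)
  W (west): (x=4, y=3) -> (x=3, y=3)
Final: (x=3, y=3)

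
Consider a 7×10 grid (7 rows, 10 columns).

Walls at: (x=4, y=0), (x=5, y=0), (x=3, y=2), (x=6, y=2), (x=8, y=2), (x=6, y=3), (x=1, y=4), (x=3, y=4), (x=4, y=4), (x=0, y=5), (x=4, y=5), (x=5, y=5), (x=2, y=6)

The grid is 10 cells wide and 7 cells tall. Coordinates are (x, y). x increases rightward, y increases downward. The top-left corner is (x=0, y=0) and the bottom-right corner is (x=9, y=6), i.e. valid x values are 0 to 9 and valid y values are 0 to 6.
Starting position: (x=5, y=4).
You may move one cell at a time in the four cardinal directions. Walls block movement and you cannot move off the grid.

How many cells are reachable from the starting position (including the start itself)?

Answer: Reachable cells: 57

Derivation:
BFS flood-fill from (x=5, y=4):
  Distance 0: (x=5, y=4)
  Distance 1: (x=5, y=3), (x=6, y=4)
  Distance 2: (x=5, y=2), (x=4, y=3), (x=7, y=4), (x=6, y=5)
  Distance 3: (x=5, y=1), (x=4, y=2), (x=3, y=3), (x=7, y=3), (x=8, y=4), (x=7, y=5), (x=6, y=6)
  Distance 4: (x=4, y=1), (x=6, y=1), (x=7, y=2), (x=2, y=3), (x=8, y=3), (x=9, y=4), (x=8, y=5), (x=5, y=6), (x=7, y=6)
  Distance 5: (x=6, y=0), (x=3, y=1), (x=7, y=1), (x=2, y=2), (x=1, y=3), (x=9, y=3), (x=2, y=4), (x=9, y=5), (x=4, y=6), (x=8, y=6)
  Distance 6: (x=3, y=0), (x=7, y=0), (x=2, y=1), (x=8, y=1), (x=1, y=2), (x=9, y=2), (x=0, y=3), (x=2, y=5), (x=3, y=6), (x=9, y=6)
  Distance 7: (x=2, y=0), (x=8, y=0), (x=1, y=1), (x=9, y=1), (x=0, y=2), (x=0, y=4), (x=1, y=5), (x=3, y=5)
  Distance 8: (x=1, y=0), (x=9, y=0), (x=0, y=1), (x=1, y=6)
  Distance 9: (x=0, y=0), (x=0, y=6)
Total reachable: 57 (grid has 57 open cells total)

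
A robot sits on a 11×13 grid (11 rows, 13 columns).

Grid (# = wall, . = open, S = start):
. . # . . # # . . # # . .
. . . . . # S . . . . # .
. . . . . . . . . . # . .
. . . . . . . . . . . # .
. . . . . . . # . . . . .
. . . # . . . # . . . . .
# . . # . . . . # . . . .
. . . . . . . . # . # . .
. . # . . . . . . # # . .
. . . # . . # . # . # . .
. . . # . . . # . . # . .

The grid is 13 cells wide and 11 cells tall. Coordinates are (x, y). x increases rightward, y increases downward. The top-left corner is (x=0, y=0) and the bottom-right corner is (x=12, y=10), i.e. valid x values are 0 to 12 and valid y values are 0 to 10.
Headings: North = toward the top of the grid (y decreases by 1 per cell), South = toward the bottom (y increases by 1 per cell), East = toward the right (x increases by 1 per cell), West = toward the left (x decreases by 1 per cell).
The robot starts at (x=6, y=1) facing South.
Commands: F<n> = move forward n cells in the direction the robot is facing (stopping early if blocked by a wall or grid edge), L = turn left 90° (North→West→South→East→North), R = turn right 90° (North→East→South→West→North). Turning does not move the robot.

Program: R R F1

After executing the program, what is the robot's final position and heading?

Start: (x=6, y=1), facing South
  R: turn right, now facing West
  R: turn right, now facing North
  F1: move forward 0/1 (blocked), now at (x=6, y=1)
Final: (x=6, y=1), facing North

Answer: Final position: (x=6, y=1), facing North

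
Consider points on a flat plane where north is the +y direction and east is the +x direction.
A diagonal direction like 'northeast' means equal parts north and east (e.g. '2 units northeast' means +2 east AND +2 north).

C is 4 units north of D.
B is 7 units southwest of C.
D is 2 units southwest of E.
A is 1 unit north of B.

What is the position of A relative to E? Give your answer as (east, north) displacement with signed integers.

Place E at the origin (east=0, north=0).
  D is 2 units southwest of E: delta (east=-2, north=-2); D at (east=-2, north=-2).
  C is 4 units north of D: delta (east=+0, north=+4); C at (east=-2, north=2).
  B is 7 units southwest of C: delta (east=-7, north=-7); B at (east=-9, north=-5).
  A is 1 unit north of B: delta (east=+0, north=+1); A at (east=-9, north=-4).
Therefore A relative to E: (east=-9, north=-4).

Answer: A is at (east=-9, north=-4) relative to E.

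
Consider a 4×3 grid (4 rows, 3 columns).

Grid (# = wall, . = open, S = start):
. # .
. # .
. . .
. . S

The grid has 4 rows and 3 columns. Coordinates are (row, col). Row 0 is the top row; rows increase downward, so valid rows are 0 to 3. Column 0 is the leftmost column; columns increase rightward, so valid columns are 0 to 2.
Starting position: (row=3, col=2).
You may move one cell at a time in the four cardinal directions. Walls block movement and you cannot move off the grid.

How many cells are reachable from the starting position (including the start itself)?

Answer: Reachable cells: 10

Derivation:
BFS flood-fill from (row=3, col=2):
  Distance 0: (row=3, col=2)
  Distance 1: (row=2, col=2), (row=3, col=1)
  Distance 2: (row=1, col=2), (row=2, col=1), (row=3, col=0)
  Distance 3: (row=0, col=2), (row=2, col=0)
  Distance 4: (row=1, col=0)
  Distance 5: (row=0, col=0)
Total reachable: 10 (grid has 10 open cells total)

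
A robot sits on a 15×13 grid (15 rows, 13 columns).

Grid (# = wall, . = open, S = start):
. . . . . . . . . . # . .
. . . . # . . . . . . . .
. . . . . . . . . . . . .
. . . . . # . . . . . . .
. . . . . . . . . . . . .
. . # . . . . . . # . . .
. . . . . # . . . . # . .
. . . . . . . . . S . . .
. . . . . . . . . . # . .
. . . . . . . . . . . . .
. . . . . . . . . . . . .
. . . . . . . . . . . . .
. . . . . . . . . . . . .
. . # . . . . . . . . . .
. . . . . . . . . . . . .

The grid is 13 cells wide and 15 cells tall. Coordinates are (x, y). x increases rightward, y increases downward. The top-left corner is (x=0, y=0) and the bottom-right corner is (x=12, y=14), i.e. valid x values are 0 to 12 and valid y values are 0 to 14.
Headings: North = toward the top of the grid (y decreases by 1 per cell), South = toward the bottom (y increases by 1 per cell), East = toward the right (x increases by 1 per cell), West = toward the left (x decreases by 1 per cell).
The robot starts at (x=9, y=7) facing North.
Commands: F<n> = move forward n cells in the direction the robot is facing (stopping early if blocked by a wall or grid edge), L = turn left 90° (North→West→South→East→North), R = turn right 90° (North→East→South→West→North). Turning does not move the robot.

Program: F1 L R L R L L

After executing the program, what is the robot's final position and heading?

Answer: Final position: (x=9, y=6), facing South

Derivation:
Start: (x=9, y=7), facing North
  F1: move forward 1, now at (x=9, y=6)
  L: turn left, now facing West
  R: turn right, now facing North
  L: turn left, now facing West
  R: turn right, now facing North
  L: turn left, now facing West
  L: turn left, now facing South
Final: (x=9, y=6), facing South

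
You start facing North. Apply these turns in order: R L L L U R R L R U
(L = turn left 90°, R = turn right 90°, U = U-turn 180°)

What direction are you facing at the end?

Answer: Final heading: North

Derivation:
Start: North
  R (right (90° clockwise)) -> East
  L (left (90° counter-clockwise)) -> North
  L (left (90° counter-clockwise)) -> West
  L (left (90° counter-clockwise)) -> South
  U (U-turn (180°)) -> North
  R (right (90° clockwise)) -> East
  R (right (90° clockwise)) -> South
  L (left (90° counter-clockwise)) -> East
  R (right (90° clockwise)) -> South
  U (U-turn (180°)) -> North
Final: North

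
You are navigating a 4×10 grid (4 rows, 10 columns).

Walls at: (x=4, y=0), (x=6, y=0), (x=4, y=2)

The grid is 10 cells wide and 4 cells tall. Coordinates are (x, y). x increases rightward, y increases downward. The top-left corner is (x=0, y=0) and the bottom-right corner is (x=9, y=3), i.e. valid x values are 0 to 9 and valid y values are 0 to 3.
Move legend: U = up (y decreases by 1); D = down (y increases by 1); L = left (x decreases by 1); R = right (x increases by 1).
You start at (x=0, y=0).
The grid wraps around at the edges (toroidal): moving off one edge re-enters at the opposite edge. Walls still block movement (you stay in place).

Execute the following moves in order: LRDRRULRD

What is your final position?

Answer: Final position: (x=2, y=1)

Derivation:
Start: (x=0, y=0)
  L (left): (x=0, y=0) -> (x=9, y=0)
  R (right): (x=9, y=0) -> (x=0, y=0)
  D (down): (x=0, y=0) -> (x=0, y=1)
  R (right): (x=0, y=1) -> (x=1, y=1)
  R (right): (x=1, y=1) -> (x=2, y=1)
  U (up): (x=2, y=1) -> (x=2, y=0)
  L (left): (x=2, y=0) -> (x=1, y=0)
  R (right): (x=1, y=0) -> (x=2, y=0)
  D (down): (x=2, y=0) -> (x=2, y=1)
Final: (x=2, y=1)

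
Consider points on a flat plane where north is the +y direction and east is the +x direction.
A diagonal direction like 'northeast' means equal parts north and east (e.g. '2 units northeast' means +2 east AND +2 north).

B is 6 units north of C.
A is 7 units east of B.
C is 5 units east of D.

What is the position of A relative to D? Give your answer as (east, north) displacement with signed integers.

Answer: A is at (east=12, north=6) relative to D.

Derivation:
Place D at the origin (east=0, north=0).
  C is 5 units east of D: delta (east=+5, north=+0); C at (east=5, north=0).
  B is 6 units north of C: delta (east=+0, north=+6); B at (east=5, north=6).
  A is 7 units east of B: delta (east=+7, north=+0); A at (east=12, north=6).
Therefore A relative to D: (east=12, north=6).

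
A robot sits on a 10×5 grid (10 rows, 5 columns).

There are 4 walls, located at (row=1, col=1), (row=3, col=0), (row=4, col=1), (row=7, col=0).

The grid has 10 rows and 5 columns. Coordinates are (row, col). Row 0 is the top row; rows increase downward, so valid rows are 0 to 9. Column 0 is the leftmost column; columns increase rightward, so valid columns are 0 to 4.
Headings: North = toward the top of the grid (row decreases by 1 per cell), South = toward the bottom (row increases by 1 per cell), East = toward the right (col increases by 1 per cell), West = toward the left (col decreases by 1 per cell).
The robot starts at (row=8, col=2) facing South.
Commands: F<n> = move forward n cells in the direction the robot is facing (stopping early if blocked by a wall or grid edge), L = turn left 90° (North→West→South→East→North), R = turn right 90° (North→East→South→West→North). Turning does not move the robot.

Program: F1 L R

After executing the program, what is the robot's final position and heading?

Answer: Final position: (row=9, col=2), facing South

Derivation:
Start: (row=8, col=2), facing South
  F1: move forward 1, now at (row=9, col=2)
  L: turn left, now facing East
  R: turn right, now facing South
Final: (row=9, col=2), facing South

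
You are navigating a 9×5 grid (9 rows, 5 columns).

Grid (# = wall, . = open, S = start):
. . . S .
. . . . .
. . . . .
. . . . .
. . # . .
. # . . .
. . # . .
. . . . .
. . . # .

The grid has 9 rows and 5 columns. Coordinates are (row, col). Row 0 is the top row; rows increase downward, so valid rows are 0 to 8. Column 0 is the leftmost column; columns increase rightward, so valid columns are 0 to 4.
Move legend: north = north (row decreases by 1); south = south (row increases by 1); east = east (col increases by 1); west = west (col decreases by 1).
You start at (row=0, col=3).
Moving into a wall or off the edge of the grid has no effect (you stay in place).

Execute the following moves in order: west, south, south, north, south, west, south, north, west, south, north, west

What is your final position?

Answer: Final position: (row=2, col=0)

Derivation:
Start: (row=0, col=3)
  west (west): (row=0, col=3) -> (row=0, col=2)
  south (south): (row=0, col=2) -> (row=1, col=2)
  south (south): (row=1, col=2) -> (row=2, col=2)
  north (north): (row=2, col=2) -> (row=1, col=2)
  south (south): (row=1, col=2) -> (row=2, col=2)
  west (west): (row=2, col=2) -> (row=2, col=1)
  south (south): (row=2, col=1) -> (row=3, col=1)
  north (north): (row=3, col=1) -> (row=2, col=1)
  west (west): (row=2, col=1) -> (row=2, col=0)
  south (south): (row=2, col=0) -> (row=3, col=0)
  north (north): (row=3, col=0) -> (row=2, col=0)
  west (west): blocked, stay at (row=2, col=0)
Final: (row=2, col=0)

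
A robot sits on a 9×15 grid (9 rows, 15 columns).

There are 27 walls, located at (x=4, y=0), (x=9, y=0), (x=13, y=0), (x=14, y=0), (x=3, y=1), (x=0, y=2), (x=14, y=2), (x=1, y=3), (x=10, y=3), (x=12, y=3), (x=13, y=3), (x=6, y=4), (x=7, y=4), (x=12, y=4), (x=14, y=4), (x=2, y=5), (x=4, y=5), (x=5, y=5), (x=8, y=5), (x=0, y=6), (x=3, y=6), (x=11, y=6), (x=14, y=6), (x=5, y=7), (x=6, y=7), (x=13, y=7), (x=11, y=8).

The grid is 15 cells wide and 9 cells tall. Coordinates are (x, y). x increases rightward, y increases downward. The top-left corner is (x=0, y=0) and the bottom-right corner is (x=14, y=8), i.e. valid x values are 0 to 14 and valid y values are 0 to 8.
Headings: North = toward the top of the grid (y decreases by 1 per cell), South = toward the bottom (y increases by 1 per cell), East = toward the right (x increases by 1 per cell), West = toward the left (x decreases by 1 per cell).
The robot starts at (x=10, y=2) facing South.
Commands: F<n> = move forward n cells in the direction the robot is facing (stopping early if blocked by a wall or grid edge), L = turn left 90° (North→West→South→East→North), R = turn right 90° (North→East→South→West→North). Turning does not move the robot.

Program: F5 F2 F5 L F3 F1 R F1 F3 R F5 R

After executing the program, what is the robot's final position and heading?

Answer: Final position: (x=8, y=2), facing North

Derivation:
Start: (x=10, y=2), facing South
  F5: move forward 0/5 (blocked), now at (x=10, y=2)
  F2: move forward 0/2 (blocked), now at (x=10, y=2)
  F5: move forward 0/5 (blocked), now at (x=10, y=2)
  L: turn left, now facing East
  F3: move forward 3, now at (x=13, y=2)
  F1: move forward 0/1 (blocked), now at (x=13, y=2)
  R: turn right, now facing South
  F1: move forward 0/1 (blocked), now at (x=13, y=2)
  F3: move forward 0/3 (blocked), now at (x=13, y=2)
  R: turn right, now facing West
  F5: move forward 5, now at (x=8, y=2)
  R: turn right, now facing North
Final: (x=8, y=2), facing North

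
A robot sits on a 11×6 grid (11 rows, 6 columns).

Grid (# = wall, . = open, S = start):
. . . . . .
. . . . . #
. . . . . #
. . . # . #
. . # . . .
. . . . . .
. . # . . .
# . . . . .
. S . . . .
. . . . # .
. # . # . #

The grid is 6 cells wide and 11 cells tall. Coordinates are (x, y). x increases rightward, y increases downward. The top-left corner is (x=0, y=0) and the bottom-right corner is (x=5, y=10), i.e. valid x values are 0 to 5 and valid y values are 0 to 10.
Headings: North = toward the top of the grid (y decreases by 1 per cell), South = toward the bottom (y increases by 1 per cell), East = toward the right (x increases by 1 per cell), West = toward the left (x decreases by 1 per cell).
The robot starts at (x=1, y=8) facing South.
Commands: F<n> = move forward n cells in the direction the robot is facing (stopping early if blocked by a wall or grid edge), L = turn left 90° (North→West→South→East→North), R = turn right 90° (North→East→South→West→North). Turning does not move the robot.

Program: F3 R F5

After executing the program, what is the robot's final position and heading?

Answer: Final position: (x=0, y=9), facing West

Derivation:
Start: (x=1, y=8), facing South
  F3: move forward 1/3 (blocked), now at (x=1, y=9)
  R: turn right, now facing West
  F5: move forward 1/5 (blocked), now at (x=0, y=9)
Final: (x=0, y=9), facing West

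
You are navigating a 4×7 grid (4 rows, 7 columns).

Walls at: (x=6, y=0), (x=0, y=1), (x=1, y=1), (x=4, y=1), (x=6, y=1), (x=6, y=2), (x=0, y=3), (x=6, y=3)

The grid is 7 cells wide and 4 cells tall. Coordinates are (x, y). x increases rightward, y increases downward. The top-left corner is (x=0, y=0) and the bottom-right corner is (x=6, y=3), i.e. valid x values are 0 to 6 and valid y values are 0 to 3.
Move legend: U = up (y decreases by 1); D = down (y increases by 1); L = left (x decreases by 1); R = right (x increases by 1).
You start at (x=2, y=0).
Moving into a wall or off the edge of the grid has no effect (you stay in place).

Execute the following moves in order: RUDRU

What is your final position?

Start: (x=2, y=0)
  R (right): (x=2, y=0) -> (x=3, y=0)
  U (up): blocked, stay at (x=3, y=0)
  D (down): (x=3, y=0) -> (x=3, y=1)
  R (right): blocked, stay at (x=3, y=1)
  U (up): (x=3, y=1) -> (x=3, y=0)
Final: (x=3, y=0)

Answer: Final position: (x=3, y=0)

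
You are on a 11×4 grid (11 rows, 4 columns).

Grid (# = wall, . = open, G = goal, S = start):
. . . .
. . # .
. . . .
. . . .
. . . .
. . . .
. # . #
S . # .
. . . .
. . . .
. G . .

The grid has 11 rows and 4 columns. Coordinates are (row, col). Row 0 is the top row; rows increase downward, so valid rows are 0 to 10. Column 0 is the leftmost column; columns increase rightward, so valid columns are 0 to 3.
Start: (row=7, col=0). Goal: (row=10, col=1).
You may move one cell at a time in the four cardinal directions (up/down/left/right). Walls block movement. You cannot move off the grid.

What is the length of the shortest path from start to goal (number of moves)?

Answer: Shortest path length: 4

Derivation:
BFS from (row=7, col=0) until reaching (row=10, col=1):
  Distance 0: (row=7, col=0)
  Distance 1: (row=6, col=0), (row=7, col=1), (row=8, col=0)
  Distance 2: (row=5, col=0), (row=8, col=1), (row=9, col=0)
  Distance 3: (row=4, col=0), (row=5, col=1), (row=8, col=2), (row=9, col=1), (row=10, col=0)
  Distance 4: (row=3, col=0), (row=4, col=1), (row=5, col=2), (row=8, col=3), (row=9, col=2), (row=10, col=1)  <- goal reached here
One shortest path (4 moves): (row=7, col=0) -> (row=7, col=1) -> (row=8, col=1) -> (row=9, col=1) -> (row=10, col=1)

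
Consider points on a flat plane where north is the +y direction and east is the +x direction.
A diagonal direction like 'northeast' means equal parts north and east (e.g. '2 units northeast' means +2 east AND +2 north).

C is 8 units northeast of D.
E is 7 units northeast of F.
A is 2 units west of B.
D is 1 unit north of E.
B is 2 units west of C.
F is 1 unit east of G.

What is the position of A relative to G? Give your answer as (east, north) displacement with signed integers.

Place G at the origin (east=0, north=0).
  F is 1 unit east of G: delta (east=+1, north=+0); F at (east=1, north=0).
  E is 7 units northeast of F: delta (east=+7, north=+7); E at (east=8, north=7).
  D is 1 unit north of E: delta (east=+0, north=+1); D at (east=8, north=8).
  C is 8 units northeast of D: delta (east=+8, north=+8); C at (east=16, north=16).
  B is 2 units west of C: delta (east=-2, north=+0); B at (east=14, north=16).
  A is 2 units west of B: delta (east=-2, north=+0); A at (east=12, north=16).
Therefore A relative to G: (east=12, north=16).

Answer: A is at (east=12, north=16) relative to G.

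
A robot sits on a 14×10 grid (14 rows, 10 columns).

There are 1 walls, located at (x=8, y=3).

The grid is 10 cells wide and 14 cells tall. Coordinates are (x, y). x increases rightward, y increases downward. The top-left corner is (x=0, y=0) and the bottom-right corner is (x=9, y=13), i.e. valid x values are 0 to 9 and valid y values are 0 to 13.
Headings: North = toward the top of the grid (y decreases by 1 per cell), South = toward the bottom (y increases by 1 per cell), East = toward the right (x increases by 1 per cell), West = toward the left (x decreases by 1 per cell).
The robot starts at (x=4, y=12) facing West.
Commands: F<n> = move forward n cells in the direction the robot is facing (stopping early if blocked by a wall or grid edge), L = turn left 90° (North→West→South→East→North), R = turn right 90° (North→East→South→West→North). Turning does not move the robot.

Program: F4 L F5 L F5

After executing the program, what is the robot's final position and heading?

Answer: Final position: (x=5, y=13), facing East

Derivation:
Start: (x=4, y=12), facing West
  F4: move forward 4, now at (x=0, y=12)
  L: turn left, now facing South
  F5: move forward 1/5 (blocked), now at (x=0, y=13)
  L: turn left, now facing East
  F5: move forward 5, now at (x=5, y=13)
Final: (x=5, y=13), facing East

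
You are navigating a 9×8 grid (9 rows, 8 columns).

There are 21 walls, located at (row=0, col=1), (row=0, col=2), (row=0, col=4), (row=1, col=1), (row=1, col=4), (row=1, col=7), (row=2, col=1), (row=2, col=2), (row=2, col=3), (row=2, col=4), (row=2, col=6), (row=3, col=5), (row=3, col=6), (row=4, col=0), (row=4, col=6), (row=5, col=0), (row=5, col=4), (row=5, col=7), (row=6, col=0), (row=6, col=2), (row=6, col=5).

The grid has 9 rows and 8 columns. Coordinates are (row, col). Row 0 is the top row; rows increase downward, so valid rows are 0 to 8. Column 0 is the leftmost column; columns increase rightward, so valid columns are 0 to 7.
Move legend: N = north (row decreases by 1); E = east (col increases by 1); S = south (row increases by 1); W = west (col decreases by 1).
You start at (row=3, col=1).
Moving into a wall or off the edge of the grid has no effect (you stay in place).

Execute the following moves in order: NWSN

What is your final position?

Answer: Final position: (row=2, col=0)

Derivation:
Start: (row=3, col=1)
  N (north): blocked, stay at (row=3, col=1)
  W (west): (row=3, col=1) -> (row=3, col=0)
  S (south): blocked, stay at (row=3, col=0)
  N (north): (row=3, col=0) -> (row=2, col=0)
Final: (row=2, col=0)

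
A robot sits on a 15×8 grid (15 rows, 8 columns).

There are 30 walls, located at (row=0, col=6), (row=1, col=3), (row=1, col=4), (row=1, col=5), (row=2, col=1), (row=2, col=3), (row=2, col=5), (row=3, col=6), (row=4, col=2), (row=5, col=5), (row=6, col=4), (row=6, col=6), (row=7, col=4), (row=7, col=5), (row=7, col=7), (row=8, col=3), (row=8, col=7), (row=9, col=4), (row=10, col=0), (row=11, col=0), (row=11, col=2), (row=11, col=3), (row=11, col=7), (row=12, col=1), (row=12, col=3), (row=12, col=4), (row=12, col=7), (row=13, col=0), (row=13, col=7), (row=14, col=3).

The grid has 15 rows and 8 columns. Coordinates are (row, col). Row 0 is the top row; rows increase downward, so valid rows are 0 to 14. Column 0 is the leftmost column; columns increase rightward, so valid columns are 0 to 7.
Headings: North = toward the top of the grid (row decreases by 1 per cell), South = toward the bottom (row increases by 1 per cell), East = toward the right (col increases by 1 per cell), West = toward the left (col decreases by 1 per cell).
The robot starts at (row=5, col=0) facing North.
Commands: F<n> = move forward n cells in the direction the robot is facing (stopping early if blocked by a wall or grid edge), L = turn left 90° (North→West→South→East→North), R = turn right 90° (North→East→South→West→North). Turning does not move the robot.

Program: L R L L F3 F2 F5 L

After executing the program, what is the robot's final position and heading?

Start: (row=5, col=0), facing North
  L: turn left, now facing West
  R: turn right, now facing North
  L: turn left, now facing West
  L: turn left, now facing South
  F3: move forward 3, now at (row=8, col=0)
  F2: move forward 1/2 (blocked), now at (row=9, col=0)
  F5: move forward 0/5 (blocked), now at (row=9, col=0)
  L: turn left, now facing East
Final: (row=9, col=0), facing East

Answer: Final position: (row=9, col=0), facing East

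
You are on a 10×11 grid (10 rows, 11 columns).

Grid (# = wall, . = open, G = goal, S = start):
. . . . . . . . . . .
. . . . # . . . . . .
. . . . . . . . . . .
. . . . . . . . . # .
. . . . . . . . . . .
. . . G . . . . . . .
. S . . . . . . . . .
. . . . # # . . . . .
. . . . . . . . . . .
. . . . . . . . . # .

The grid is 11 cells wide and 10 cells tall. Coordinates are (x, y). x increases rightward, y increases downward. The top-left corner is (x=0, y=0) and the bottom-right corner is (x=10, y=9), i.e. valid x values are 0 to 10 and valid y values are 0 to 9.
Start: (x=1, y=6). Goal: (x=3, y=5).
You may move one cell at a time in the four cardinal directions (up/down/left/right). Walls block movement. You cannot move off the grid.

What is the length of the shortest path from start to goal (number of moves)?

BFS from (x=1, y=6) until reaching (x=3, y=5):
  Distance 0: (x=1, y=6)
  Distance 1: (x=1, y=5), (x=0, y=6), (x=2, y=6), (x=1, y=7)
  Distance 2: (x=1, y=4), (x=0, y=5), (x=2, y=5), (x=3, y=6), (x=0, y=7), (x=2, y=7), (x=1, y=8)
  Distance 3: (x=1, y=3), (x=0, y=4), (x=2, y=4), (x=3, y=5), (x=4, y=6), (x=3, y=7), (x=0, y=8), (x=2, y=8), (x=1, y=9)  <- goal reached here
One shortest path (3 moves): (x=1, y=6) -> (x=2, y=6) -> (x=3, y=6) -> (x=3, y=5)

Answer: Shortest path length: 3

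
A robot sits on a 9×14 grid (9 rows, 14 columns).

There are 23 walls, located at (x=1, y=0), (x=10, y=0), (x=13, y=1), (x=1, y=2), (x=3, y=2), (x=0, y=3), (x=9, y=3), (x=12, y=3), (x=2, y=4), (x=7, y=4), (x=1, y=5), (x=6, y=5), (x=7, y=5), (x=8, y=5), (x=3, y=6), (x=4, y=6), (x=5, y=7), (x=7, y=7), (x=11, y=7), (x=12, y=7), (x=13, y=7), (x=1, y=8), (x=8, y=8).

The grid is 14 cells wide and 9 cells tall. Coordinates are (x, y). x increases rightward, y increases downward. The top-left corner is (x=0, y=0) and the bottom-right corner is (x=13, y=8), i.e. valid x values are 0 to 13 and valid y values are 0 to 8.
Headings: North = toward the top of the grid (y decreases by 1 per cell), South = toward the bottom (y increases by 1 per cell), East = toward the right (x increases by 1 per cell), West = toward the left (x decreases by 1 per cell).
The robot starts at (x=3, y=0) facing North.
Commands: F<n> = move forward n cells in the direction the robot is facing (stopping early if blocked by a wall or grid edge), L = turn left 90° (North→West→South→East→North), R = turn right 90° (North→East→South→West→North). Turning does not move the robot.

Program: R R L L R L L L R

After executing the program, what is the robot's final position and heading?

Answer: Final position: (x=3, y=0), facing West

Derivation:
Start: (x=3, y=0), facing North
  R: turn right, now facing East
  R: turn right, now facing South
  L: turn left, now facing East
  L: turn left, now facing North
  R: turn right, now facing East
  L: turn left, now facing North
  L: turn left, now facing West
  L: turn left, now facing South
  R: turn right, now facing West
Final: (x=3, y=0), facing West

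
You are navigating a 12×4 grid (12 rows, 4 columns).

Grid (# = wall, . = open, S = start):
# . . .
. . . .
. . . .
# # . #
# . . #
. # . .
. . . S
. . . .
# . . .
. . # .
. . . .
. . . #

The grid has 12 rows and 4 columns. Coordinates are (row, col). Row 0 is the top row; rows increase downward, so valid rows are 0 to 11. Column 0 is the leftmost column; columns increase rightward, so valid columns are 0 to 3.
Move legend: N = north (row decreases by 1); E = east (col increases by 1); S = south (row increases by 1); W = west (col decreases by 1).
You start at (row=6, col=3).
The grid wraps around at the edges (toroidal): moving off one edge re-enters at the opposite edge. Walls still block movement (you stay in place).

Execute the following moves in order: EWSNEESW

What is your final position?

Start: (row=6, col=3)
  E (east): (row=6, col=3) -> (row=6, col=0)
  W (west): (row=6, col=0) -> (row=6, col=3)
  S (south): (row=6, col=3) -> (row=7, col=3)
  N (north): (row=7, col=3) -> (row=6, col=3)
  E (east): (row=6, col=3) -> (row=6, col=0)
  E (east): (row=6, col=0) -> (row=6, col=1)
  S (south): (row=6, col=1) -> (row=7, col=1)
  W (west): (row=7, col=1) -> (row=7, col=0)
Final: (row=7, col=0)

Answer: Final position: (row=7, col=0)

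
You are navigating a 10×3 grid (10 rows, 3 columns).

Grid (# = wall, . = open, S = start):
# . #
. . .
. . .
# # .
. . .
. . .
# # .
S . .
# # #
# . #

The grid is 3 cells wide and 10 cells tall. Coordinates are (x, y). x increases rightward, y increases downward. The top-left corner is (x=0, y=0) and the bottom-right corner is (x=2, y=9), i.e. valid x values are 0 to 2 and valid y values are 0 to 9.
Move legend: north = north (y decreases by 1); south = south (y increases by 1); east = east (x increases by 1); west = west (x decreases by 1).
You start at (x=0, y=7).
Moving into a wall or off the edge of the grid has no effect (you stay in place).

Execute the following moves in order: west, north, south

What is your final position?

Start: (x=0, y=7)
  west (west): blocked, stay at (x=0, y=7)
  north (north): blocked, stay at (x=0, y=7)
  south (south): blocked, stay at (x=0, y=7)
Final: (x=0, y=7)

Answer: Final position: (x=0, y=7)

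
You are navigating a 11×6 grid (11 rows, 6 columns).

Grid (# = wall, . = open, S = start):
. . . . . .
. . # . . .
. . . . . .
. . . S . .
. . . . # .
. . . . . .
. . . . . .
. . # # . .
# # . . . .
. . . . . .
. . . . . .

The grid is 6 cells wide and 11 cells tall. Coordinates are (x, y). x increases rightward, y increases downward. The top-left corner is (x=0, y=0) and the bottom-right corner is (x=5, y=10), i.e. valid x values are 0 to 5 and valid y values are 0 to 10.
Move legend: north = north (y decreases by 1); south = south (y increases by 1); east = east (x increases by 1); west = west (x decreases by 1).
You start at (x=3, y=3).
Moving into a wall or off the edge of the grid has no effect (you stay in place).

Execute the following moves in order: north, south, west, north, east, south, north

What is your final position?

Start: (x=3, y=3)
  north (north): (x=3, y=3) -> (x=3, y=2)
  south (south): (x=3, y=2) -> (x=3, y=3)
  west (west): (x=3, y=3) -> (x=2, y=3)
  north (north): (x=2, y=3) -> (x=2, y=2)
  east (east): (x=2, y=2) -> (x=3, y=2)
  south (south): (x=3, y=2) -> (x=3, y=3)
  north (north): (x=3, y=3) -> (x=3, y=2)
Final: (x=3, y=2)

Answer: Final position: (x=3, y=2)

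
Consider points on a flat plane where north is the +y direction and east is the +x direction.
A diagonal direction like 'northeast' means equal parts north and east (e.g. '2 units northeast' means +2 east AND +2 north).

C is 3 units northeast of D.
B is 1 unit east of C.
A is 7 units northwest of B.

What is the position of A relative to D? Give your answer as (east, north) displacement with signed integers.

Place D at the origin (east=0, north=0).
  C is 3 units northeast of D: delta (east=+3, north=+3); C at (east=3, north=3).
  B is 1 unit east of C: delta (east=+1, north=+0); B at (east=4, north=3).
  A is 7 units northwest of B: delta (east=-7, north=+7); A at (east=-3, north=10).
Therefore A relative to D: (east=-3, north=10).

Answer: A is at (east=-3, north=10) relative to D.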